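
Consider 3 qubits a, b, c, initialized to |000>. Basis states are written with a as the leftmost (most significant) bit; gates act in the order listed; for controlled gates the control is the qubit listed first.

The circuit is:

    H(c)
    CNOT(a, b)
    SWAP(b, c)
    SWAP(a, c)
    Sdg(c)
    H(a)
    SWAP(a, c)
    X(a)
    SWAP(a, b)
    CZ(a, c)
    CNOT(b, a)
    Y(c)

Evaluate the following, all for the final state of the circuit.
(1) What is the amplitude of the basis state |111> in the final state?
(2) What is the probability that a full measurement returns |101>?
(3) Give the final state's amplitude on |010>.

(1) |111> carries amplitude I/2 in the final state.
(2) Outcome |101> occurs with probability 0.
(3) The amplitude on |010> is I/2.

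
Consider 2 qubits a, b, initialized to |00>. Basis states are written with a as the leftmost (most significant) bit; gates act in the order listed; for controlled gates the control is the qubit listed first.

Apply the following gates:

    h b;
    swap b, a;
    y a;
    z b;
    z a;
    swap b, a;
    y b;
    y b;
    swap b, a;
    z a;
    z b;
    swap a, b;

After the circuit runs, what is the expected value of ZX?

In the final state, ZX has expectation -1. Key observation: steps 4-11 multiply out to the identity, so the circuit reduces to the remaining gates.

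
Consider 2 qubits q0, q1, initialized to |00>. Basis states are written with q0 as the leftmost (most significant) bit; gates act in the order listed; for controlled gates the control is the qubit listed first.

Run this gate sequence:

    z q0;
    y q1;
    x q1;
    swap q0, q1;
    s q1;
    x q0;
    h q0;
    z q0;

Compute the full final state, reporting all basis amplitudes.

The final amplitudes are sqrt(2)*I/2 on |00>, 0 on |01>, sqrt(2)*I/2 on |10>, 0 on |11>.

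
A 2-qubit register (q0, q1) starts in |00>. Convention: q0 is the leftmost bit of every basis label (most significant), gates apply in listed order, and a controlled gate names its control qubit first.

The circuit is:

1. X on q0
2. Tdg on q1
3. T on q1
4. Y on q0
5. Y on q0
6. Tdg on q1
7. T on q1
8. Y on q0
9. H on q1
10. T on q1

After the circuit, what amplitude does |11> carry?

The final state's coefficient on |11> equals 0.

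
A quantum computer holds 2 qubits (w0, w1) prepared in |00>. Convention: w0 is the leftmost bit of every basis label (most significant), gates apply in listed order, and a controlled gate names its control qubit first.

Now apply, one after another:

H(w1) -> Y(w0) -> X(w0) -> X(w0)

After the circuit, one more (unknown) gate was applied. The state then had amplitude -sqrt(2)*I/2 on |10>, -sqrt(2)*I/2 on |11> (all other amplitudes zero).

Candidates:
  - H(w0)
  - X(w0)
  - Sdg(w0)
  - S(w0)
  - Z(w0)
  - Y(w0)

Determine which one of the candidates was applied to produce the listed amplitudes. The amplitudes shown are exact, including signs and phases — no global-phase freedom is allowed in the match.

It was Z(w0) that produced the state shown.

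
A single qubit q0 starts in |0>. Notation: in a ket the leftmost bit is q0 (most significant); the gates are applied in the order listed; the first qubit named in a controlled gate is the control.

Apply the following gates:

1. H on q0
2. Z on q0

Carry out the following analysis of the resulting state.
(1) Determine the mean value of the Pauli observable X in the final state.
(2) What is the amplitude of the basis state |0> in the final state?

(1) The expectation value of X is -1.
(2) The amplitude on |0> is sqrt(2)/2.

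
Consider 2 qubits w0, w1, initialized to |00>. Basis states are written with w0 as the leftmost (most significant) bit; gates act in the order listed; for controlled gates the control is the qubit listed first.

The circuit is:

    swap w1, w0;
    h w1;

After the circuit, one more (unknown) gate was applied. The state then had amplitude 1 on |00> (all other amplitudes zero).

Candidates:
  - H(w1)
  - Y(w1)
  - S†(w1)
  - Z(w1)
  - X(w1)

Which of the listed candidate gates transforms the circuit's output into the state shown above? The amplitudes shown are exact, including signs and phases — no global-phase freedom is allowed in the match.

The unique candidate consistent with the amplitudes is H(w1).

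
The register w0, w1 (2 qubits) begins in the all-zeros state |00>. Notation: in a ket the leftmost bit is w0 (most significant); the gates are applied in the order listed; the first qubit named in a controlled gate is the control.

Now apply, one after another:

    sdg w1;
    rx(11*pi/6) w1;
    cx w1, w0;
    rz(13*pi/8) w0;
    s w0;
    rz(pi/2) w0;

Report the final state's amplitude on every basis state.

The final amplitudes are (-sqrt(6) - sqrt(2))*exp(15*I*pi/16)/4 on |00>, 0 on |01>, 0 on |10>, (-sqrt(6) + sqrt(2))*exp(I*pi/16)/4 on |11>.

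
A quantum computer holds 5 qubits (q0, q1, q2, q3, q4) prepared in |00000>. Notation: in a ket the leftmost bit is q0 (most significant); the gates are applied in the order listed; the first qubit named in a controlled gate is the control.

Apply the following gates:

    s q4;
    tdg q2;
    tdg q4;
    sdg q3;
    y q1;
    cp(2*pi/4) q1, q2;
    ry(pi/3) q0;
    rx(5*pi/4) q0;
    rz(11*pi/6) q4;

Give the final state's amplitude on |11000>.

|11000> carries amplitude -sqrt(3*sqrt(2) + 6)*exp(I*pi/12)/4 + sqrt(2 - sqrt(2))*exp(7*I*pi/12)/4 in the final state.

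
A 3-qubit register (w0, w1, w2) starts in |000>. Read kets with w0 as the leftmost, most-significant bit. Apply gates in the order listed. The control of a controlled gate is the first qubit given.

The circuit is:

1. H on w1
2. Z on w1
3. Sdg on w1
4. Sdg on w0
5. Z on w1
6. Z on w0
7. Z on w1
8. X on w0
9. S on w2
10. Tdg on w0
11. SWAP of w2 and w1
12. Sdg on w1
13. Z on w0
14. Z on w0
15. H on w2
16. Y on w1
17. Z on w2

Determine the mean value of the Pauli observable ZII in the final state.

In the final state, ZII has expectation -1.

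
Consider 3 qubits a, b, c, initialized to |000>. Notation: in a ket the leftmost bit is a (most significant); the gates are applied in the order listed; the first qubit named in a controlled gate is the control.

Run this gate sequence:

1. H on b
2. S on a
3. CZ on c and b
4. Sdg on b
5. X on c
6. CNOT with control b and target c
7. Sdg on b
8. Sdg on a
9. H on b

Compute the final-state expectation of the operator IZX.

In the final state, IZX has expectation -1.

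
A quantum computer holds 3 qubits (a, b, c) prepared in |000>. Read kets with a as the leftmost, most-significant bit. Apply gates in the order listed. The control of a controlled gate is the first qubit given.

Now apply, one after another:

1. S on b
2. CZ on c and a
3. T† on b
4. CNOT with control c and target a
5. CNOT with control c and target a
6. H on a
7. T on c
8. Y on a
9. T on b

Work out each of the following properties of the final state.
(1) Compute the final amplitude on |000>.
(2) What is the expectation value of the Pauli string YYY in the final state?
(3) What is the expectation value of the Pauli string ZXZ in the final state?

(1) |000> carries amplitude -sqrt(2)*I/2 in the final state.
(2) The observable YYY averages to 0.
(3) In the final state, ZXZ has expectation 0.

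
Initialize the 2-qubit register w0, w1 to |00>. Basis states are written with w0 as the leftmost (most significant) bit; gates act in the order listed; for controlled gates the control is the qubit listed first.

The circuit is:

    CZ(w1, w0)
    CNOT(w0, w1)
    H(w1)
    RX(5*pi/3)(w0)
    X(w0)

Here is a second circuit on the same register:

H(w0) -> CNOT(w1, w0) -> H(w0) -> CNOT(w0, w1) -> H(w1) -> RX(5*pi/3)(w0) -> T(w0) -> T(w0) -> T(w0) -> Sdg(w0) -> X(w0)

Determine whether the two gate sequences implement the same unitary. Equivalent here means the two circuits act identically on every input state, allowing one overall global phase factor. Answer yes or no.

No, they are not equivalent — no single phase factor reconciles the two unitaries.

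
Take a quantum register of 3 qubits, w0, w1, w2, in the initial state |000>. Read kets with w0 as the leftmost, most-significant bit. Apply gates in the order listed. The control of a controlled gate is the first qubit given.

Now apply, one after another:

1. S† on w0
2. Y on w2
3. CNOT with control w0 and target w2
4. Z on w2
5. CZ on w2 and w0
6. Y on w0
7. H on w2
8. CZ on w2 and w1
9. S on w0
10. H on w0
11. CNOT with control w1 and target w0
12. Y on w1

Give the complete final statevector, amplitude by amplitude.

The final amplitudes are 0 on |000>, 0 on |001>, -1/2 on |010>, 1/2 on |011>, 0 on |100>, 0 on |101>, 1/2 on |110>, -1/2 on |111>.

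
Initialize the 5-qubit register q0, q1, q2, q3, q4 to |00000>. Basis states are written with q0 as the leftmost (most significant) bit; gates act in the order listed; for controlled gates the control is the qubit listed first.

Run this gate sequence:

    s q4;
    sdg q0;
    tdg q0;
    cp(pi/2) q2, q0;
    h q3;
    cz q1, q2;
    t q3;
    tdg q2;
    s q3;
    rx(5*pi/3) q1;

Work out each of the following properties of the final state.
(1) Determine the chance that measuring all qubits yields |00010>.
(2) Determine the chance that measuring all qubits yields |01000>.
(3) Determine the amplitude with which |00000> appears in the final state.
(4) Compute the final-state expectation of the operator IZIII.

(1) Outcome |00010> occurs with probability 3/8.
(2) A full measurement returns |01000> with probability 1/8.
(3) The amplitude on |00000> is -sqrt(6)/4.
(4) The observable IZIII averages to 1/2.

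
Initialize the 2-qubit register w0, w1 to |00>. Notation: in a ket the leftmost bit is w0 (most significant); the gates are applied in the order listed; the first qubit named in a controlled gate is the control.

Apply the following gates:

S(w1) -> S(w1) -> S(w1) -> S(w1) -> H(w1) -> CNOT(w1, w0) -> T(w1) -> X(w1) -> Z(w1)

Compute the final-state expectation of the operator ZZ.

The observable ZZ averages to -1. Key observation: gates 1-4 undo each other exactly, leaving only the rest of the circuit to track.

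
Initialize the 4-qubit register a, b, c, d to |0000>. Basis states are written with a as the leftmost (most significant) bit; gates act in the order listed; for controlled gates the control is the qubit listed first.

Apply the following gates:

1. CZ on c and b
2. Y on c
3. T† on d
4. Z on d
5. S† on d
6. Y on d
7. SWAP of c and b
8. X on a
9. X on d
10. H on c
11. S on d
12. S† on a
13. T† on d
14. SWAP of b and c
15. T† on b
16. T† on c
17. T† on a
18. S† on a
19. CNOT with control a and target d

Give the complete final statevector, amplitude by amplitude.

After the circuit, the state carries amplitude -sqrt(2)*I/2 on |1011>, -sqrt(2)*exp(I*pi/4)/2 on |1111>, and 0 on every other basis state.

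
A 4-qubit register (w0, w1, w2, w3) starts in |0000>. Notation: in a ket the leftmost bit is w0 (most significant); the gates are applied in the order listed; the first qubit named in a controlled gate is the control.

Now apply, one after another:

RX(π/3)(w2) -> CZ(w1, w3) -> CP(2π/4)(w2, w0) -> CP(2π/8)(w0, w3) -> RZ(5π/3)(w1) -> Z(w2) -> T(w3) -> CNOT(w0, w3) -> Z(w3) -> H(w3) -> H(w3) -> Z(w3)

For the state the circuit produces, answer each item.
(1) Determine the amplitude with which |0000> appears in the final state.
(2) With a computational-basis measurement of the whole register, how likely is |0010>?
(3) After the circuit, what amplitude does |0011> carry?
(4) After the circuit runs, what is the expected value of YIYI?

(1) |0000> carries amplitude -sqrt(3)*exp(I*pi/6)/2 in the final state. Key observation: steps 9-12 multiply out to the identity, so the circuit reduces to the remaining gates.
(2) Outcome |0010> occurs with probability 1/4.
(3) |0011> carries amplitude 0 in the final state.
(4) The observable YIYI averages to 0.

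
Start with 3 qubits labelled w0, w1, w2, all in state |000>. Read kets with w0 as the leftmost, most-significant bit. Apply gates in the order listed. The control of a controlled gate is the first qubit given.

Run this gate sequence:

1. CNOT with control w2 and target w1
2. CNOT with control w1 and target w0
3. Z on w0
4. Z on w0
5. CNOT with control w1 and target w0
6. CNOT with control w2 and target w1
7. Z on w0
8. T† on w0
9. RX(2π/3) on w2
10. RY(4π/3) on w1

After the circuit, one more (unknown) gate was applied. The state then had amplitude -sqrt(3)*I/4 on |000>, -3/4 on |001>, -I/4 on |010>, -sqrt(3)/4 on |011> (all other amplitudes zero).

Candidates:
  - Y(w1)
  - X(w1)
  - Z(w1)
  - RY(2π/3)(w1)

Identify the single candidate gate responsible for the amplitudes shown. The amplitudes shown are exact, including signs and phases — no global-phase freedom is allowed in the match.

The applied gate was Y(w1). Key observation: steps 1-6 multiply out to the identity, so the circuit reduces to the remaining gates.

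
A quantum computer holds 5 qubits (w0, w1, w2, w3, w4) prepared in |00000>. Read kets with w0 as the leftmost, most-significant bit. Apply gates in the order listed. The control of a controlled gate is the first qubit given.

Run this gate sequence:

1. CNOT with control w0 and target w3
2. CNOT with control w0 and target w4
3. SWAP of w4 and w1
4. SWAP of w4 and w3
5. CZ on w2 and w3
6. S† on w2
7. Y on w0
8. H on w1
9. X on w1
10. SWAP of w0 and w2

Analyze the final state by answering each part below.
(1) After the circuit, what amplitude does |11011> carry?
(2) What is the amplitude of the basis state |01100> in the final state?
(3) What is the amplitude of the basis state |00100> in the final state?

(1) The amplitude on |11011> is 0.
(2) The final state's coefficient on |01100> equals sqrt(2)*I/2.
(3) The amplitude on |00100> is sqrt(2)*I/2.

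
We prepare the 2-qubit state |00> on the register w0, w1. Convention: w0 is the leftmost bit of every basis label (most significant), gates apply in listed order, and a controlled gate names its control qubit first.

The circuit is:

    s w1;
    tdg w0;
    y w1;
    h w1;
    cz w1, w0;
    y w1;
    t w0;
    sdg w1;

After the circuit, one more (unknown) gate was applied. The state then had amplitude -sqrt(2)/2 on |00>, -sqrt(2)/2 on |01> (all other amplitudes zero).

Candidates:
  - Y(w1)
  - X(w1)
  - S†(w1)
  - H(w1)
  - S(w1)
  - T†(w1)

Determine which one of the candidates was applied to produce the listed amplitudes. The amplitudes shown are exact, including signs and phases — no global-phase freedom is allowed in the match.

It was S(w1) that produced the state shown.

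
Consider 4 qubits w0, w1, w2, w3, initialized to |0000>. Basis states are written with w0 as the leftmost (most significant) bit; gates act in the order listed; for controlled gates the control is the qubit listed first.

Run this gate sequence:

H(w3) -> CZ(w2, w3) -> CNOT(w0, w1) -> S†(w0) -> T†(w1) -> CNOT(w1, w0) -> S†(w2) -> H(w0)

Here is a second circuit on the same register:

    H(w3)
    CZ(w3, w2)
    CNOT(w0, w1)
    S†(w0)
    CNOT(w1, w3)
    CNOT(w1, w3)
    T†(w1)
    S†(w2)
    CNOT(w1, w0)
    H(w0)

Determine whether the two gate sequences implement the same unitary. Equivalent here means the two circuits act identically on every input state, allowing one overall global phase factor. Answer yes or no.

Yes: on every input state the two circuits agree up to one overall phase factor.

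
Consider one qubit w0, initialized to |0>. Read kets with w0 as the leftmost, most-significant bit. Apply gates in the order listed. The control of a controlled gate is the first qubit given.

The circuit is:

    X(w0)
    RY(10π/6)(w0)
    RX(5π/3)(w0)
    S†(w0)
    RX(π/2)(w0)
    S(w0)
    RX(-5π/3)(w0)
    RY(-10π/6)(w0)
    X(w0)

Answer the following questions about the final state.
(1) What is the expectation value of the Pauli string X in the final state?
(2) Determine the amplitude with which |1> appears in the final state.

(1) The expectation value of X is -1/2 - 3*sqrt(3)/16.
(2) The amplitude on |1> is sqrt(2)*(-2 - 3*I)/8.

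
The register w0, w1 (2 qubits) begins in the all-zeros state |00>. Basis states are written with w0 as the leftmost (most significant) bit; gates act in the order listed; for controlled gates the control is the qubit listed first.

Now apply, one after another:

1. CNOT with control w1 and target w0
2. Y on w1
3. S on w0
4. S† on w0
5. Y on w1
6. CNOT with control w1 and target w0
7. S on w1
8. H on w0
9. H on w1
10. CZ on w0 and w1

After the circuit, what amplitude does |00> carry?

|00> carries amplitude 1/2 in the final state. Key observation: gates 1-6 undo each other exactly, leaving only the rest of the circuit to track.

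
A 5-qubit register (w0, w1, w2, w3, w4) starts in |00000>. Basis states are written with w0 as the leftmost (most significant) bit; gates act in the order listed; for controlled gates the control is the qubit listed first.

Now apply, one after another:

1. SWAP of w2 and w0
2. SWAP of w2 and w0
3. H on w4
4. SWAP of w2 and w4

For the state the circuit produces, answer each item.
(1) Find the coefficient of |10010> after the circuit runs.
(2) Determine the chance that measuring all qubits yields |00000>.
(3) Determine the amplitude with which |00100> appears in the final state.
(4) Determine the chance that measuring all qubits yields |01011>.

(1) The final state's coefficient on |10010> equals 0. Key observation: gates 1-2 undo each other exactly, leaving only the rest of the circuit to track.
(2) Outcome |00000> occurs with probability 1/2.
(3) The amplitude on |00100> is sqrt(2)/2.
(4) A full measurement returns |01011> with probability 0.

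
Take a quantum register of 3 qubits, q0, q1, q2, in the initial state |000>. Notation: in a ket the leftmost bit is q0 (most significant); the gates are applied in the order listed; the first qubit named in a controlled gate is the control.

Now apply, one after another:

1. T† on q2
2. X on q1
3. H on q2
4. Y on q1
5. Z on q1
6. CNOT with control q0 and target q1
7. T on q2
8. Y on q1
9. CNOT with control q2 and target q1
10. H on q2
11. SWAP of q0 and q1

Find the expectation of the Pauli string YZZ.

In the final state, YZZ has expectation -sqrt(2)/2.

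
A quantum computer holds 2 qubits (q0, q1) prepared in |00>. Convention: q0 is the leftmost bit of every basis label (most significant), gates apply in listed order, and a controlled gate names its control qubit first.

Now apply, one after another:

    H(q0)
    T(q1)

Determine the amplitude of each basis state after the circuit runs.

The resulting statevector has amplitude sqrt(2)/2 on |00>, 0 on |01>, sqrt(2)/2 on |10>, 0 on |11>.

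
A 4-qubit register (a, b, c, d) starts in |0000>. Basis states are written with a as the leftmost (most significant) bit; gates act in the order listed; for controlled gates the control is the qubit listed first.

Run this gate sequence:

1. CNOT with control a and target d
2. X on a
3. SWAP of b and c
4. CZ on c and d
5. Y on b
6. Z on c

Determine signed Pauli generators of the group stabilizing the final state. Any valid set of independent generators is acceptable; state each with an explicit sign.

The final state is stabilized by the group generated by -ZIII, -IZII, +IIZI, +IIIZ; other independent generating sets are equally valid.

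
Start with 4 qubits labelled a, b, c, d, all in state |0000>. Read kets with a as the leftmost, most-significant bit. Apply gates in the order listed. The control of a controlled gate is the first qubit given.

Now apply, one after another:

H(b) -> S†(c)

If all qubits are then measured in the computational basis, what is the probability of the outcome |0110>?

Outcome |0110> occurs with probability 0.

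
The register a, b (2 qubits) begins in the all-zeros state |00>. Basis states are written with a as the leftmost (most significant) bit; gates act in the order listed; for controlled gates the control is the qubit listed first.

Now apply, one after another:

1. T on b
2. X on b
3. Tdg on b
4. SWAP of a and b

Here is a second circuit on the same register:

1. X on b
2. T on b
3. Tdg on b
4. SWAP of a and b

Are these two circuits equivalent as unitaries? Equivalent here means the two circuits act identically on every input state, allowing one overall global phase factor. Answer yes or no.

No — the two circuits implement different unitaries, even allowing a global phase.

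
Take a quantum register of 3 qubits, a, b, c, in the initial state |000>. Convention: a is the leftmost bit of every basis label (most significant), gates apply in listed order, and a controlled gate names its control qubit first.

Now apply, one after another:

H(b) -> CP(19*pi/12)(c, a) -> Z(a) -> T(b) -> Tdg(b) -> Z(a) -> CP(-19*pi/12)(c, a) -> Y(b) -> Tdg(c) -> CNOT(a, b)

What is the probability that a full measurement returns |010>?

The probability of measuring |010> is 1/2. Key observation: steps 2-7 multiply out to the identity, so the circuit reduces to the remaining gates.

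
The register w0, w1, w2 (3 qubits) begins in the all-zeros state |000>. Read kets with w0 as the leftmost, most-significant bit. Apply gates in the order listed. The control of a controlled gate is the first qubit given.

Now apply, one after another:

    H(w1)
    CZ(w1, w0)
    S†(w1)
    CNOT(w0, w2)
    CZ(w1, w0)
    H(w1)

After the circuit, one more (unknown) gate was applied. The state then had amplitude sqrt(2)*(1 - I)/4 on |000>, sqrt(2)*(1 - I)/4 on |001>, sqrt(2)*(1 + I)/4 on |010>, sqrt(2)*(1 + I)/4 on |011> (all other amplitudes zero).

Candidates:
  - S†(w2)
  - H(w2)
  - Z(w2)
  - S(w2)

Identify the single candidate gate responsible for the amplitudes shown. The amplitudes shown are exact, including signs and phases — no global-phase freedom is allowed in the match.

The applied gate was H(w2).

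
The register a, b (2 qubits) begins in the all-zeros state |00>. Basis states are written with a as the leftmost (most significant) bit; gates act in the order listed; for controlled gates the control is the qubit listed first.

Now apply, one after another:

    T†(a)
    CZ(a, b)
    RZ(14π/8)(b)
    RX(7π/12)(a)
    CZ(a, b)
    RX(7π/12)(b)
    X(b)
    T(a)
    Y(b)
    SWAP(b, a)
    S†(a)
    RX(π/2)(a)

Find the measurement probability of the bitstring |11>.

The probability of measuring |11> is -sqrt(2)/16 + sqrt(6)/16 + 1/4.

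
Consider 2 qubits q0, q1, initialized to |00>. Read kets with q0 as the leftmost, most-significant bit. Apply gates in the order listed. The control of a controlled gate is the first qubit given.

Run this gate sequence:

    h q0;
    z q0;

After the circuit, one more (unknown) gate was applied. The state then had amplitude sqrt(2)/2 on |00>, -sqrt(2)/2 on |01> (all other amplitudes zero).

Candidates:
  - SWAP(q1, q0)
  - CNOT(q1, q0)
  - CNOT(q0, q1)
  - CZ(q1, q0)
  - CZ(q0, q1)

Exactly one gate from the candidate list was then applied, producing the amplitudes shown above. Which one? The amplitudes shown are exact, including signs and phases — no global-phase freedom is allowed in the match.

It was SWAP(q1, q0) that produced the state shown.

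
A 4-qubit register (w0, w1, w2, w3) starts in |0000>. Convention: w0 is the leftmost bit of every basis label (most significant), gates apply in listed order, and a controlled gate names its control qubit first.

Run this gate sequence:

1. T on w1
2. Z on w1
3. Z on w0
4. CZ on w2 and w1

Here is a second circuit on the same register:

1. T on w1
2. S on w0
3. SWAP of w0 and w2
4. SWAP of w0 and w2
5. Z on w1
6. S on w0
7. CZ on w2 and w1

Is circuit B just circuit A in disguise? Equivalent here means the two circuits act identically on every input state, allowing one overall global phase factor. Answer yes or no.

Yes: on every input state the two circuits agree up to one overall phase factor.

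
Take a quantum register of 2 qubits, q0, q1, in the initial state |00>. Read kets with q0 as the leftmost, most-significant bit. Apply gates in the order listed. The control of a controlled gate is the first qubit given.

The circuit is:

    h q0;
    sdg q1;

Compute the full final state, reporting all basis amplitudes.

The resulting statevector has amplitude sqrt(2)/2 on |00>, 0 on |01>, sqrt(2)/2 on |10>, 0 on |11>.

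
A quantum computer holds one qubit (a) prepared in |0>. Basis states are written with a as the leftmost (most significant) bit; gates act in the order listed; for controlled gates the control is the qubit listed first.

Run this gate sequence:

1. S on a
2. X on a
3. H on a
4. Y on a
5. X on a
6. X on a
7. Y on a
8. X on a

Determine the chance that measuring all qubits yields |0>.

Outcome |0> occurs with probability 1/2. Key observation: the block from step 4 through step 7 cancels to the identity and can be dropped.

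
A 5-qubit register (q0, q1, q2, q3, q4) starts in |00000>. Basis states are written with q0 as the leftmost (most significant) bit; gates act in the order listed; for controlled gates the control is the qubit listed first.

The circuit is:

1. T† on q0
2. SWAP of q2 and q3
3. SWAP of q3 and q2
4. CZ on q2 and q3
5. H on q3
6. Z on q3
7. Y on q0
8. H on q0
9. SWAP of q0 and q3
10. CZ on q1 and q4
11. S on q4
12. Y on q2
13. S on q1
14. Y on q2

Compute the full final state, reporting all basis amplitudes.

The final amplitudes are I/2 on |00000>, -I/2 on |00010>, -I/2 on |10000>, I/2 on |10010>, and 0 on every other basis state.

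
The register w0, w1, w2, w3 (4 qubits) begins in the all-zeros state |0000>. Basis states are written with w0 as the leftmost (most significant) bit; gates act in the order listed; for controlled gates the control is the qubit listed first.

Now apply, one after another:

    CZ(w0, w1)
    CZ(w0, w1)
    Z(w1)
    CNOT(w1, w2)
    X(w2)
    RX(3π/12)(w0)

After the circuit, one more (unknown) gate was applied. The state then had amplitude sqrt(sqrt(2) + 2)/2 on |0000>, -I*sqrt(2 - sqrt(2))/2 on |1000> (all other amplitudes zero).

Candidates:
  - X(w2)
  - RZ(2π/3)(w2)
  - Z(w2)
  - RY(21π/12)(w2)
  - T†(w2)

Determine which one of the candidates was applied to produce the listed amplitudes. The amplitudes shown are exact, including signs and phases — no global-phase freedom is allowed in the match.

It was X(w2) that produced the state shown.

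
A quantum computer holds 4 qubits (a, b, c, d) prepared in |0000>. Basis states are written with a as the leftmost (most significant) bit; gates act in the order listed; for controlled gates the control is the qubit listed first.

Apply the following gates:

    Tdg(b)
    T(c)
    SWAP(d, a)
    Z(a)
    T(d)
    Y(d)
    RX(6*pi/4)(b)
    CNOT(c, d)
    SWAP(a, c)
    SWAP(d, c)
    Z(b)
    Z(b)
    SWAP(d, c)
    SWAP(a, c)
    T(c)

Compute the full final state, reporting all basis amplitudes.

The resulting statevector has amplitude -sqrt(2)*I/2 on |0001>, sqrt(2)/2 on |0101>, and 0 on every other basis state. Key observation: gates 9-14 undo each other exactly, leaving only the rest of the circuit to track.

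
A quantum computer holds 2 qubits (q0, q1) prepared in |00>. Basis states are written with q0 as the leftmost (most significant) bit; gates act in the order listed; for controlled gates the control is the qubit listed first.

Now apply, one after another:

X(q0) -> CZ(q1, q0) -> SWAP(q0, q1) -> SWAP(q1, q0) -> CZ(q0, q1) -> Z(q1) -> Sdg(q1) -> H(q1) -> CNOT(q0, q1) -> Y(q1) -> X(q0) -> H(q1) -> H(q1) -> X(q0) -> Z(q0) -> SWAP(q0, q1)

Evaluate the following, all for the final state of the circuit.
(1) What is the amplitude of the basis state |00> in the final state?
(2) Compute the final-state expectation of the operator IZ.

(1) The final state's coefficient on |00> equals 0.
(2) In the final state, IZ has expectation -1.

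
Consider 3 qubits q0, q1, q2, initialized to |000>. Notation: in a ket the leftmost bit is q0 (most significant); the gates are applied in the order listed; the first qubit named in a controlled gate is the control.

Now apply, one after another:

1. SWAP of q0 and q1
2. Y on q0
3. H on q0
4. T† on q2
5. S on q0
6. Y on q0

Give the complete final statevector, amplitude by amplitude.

The resulting statevector has amplitude -sqrt(2)*I/2 on |000>, -sqrt(2)/2 on |100>, and 0 on every other basis state.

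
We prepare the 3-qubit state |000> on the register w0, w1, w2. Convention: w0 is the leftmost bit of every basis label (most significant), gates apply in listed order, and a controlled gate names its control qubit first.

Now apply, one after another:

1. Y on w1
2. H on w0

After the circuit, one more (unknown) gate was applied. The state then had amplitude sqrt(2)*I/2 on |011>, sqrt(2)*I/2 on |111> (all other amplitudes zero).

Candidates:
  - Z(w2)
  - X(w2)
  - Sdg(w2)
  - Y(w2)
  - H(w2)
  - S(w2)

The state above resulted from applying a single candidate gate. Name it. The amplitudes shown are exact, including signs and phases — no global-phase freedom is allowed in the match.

The unique candidate consistent with the amplitudes is X(w2).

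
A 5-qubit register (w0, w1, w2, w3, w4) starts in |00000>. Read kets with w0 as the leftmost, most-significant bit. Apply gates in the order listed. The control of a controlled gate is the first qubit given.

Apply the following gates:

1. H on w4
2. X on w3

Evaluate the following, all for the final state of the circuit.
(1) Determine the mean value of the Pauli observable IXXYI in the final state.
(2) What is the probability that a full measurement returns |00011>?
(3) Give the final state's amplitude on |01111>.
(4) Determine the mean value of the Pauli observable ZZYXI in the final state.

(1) The expectation value of IXXYI is 0.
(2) A full measurement returns |00011> with probability 1/2.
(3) The final state's coefficient on |01111> equals 0.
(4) In the final state, ZZYXI has expectation 0.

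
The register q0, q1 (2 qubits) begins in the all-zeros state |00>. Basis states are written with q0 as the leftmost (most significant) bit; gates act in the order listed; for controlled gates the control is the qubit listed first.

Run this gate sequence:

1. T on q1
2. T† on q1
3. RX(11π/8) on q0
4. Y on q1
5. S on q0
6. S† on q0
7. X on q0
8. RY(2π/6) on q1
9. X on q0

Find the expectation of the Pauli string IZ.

The expectation value of IZ is -1/2. Key observation: gates 5-6 undo each other exactly, leaving only the rest of the circuit to track.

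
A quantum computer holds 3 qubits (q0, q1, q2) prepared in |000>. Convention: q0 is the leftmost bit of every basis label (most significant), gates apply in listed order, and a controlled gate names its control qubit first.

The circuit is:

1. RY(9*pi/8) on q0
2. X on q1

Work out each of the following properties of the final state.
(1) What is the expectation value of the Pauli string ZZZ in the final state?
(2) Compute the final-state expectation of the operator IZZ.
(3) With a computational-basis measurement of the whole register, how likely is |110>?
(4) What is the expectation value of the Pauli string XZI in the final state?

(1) The observable ZZZ averages to sqrt(sqrt(2) + 2)/2.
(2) The expectation value of IZZ is -1.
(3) Outcome |110> occurs with probability sin(7*pi/16)**2.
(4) The observable XZI averages to sqrt(2 - sqrt(2))/2.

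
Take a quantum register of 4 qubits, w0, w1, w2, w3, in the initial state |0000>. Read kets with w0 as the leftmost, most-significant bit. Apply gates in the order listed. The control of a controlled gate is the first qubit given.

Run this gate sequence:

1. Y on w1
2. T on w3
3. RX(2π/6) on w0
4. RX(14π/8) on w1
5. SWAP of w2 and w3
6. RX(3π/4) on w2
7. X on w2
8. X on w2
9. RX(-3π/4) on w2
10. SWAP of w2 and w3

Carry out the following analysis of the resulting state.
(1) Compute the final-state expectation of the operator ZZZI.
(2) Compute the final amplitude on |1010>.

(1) The expectation value of ZZZI is -sqrt(2)/4.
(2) The amplitude on |1010> is 0.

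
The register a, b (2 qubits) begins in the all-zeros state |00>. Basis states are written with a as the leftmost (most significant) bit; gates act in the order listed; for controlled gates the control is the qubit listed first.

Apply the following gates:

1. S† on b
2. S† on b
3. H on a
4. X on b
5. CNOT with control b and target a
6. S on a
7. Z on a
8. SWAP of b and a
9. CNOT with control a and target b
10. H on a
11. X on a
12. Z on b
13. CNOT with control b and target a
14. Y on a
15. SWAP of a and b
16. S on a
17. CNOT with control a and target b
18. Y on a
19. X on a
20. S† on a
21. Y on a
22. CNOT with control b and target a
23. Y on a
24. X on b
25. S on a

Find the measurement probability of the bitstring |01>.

A full measurement returns |01> with probability 1/4.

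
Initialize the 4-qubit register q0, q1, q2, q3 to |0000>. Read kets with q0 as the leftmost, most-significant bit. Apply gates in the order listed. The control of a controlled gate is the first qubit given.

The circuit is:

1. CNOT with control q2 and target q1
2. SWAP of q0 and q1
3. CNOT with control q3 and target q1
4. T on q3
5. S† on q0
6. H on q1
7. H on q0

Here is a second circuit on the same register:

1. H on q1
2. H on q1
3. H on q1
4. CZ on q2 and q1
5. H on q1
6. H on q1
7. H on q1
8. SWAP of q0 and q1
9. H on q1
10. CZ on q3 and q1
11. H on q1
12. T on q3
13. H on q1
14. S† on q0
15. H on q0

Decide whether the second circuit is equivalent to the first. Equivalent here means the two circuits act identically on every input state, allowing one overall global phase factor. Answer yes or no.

Yes: on every input state the two circuits agree up to one overall phase factor.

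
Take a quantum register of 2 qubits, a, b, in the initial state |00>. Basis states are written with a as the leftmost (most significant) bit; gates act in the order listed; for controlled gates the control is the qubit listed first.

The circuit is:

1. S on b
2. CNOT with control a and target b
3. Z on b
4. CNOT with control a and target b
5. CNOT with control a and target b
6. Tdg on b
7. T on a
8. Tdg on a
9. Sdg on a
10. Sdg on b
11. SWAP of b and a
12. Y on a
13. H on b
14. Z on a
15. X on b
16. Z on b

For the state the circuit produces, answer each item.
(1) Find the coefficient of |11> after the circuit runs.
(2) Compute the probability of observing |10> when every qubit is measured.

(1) The amplitude on |11> is sqrt(2)*I/2.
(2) A full measurement returns |10> with probability 1/2.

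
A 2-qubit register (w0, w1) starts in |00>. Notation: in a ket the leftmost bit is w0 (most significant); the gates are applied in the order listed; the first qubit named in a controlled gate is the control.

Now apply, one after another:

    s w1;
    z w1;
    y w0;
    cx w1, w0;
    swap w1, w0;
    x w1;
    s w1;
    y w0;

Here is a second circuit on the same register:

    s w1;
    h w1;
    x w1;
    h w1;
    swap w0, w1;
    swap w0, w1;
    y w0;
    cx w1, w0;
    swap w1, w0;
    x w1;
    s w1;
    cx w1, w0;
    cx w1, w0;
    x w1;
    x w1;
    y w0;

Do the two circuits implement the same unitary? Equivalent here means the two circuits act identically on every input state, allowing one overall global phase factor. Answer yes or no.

Yes: on every input state the two circuits agree up to one overall phase factor.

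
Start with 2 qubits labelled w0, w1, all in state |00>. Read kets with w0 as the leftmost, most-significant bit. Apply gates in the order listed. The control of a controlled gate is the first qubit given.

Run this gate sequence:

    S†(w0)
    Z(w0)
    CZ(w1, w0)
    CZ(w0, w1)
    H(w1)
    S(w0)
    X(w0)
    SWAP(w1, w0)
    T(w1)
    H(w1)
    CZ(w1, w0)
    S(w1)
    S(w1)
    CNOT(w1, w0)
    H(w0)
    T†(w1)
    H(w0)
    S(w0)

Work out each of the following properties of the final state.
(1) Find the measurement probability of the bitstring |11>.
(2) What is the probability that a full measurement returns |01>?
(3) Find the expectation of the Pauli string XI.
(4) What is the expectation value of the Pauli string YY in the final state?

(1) The probability of measuring |11> is 1/4.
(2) Outcome |01> occurs with probability 1/4.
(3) The observable XI averages to 0.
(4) The observable YY averages to 0.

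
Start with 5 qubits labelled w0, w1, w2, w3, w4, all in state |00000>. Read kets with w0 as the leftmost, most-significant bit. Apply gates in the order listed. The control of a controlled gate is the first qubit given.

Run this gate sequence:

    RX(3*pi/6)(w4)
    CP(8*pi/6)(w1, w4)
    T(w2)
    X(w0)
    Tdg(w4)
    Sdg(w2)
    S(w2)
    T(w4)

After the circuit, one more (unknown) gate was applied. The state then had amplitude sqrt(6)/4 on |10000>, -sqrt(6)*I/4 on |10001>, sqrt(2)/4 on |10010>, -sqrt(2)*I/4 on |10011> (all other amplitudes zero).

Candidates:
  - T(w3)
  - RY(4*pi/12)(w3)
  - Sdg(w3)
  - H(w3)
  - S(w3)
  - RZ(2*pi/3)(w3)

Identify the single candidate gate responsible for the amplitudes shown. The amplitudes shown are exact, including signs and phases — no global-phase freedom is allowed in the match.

It was RY(4*pi/12)(w3) that produced the state shown. Key observation: steps 5-8 multiply out to the identity, so the circuit reduces to the remaining gates.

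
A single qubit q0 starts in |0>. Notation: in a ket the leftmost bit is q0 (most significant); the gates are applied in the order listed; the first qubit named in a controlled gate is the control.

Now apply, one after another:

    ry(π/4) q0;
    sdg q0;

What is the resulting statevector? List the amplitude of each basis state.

After the circuit, the state carries amplitude sqrt(sqrt(2) + 2)/2 on |0>, -I*sqrt(2 - sqrt(2))/2 on |1>.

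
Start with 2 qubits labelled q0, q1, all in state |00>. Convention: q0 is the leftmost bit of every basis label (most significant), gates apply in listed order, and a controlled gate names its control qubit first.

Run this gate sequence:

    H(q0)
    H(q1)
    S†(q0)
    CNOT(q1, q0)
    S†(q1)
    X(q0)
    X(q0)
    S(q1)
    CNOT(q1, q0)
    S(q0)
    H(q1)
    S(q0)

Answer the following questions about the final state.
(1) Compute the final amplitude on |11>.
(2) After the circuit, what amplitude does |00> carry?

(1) The final state's coefficient on |11> equals 0. Key observation: gates 3-10 undo each other exactly, leaving only the rest of the circuit to track.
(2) |00> carries amplitude sqrt(2)/2 in the final state.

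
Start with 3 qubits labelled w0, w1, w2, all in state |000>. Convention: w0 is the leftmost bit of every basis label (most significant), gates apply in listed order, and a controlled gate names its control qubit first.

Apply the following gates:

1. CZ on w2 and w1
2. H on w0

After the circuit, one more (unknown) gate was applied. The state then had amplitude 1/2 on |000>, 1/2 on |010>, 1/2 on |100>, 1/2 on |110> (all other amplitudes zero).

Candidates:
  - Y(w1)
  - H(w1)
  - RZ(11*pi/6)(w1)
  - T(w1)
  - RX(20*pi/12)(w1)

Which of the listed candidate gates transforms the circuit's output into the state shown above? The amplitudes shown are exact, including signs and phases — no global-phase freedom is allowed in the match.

It was H(w1) that produced the state shown.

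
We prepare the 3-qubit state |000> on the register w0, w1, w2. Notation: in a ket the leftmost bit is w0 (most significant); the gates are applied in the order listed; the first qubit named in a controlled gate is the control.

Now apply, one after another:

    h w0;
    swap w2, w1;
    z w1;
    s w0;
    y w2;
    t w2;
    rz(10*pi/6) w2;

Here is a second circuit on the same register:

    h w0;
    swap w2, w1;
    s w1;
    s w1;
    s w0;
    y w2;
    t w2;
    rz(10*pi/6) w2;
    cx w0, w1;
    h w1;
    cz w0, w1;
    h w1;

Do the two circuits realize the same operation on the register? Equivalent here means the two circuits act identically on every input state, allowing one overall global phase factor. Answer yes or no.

Yes, they are equivalent — the unitaries differ by at most a global phase.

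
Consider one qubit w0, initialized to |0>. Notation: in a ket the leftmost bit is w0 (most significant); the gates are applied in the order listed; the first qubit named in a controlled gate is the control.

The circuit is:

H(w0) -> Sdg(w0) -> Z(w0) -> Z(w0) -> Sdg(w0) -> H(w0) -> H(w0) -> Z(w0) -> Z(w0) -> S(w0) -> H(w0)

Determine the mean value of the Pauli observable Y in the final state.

The expectation value of Y is 1.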